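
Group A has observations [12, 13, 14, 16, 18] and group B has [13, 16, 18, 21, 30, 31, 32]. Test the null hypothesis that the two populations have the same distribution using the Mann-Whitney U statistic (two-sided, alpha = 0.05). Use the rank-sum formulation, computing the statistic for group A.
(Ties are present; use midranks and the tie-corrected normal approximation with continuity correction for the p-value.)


Step 1: Combine and sort all 12 observations; assign midranks.
sorted (value, group): (12,X), (13,X), (13,Y), (14,X), (16,X), (16,Y), (18,X), (18,Y), (21,Y), (30,Y), (31,Y), (32,Y)
ranks: 12->1, 13->2.5, 13->2.5, 14->4, 16->5.5, 16->5.5, 18->7.5, 18->7.5, 21->9, 30->10, 31->11, 32->12
Step 2: Rank sum for X: R1 = 1 + 2.5 + 4 + 5.5 + 7.5 = 20.5.
Step 3: U_X = R1 - n1(n1+1)/2 = 20.5 - 5*6/2 = 20.5 - 15 = 5.5.
       U_Y = n1*n2 - U_X = 35 - 5.5 = 29.5.
Step 4: Ties are present, so use the tie-corrected normal approximation (with continuity correction) for the p-value.
Step 5: p-value = 0.060454; compare to alpha = 0.05. fail to reject H0.

U_X = 5.5, p = 0.060454, fail to reject H0 at alpha = 0.05.


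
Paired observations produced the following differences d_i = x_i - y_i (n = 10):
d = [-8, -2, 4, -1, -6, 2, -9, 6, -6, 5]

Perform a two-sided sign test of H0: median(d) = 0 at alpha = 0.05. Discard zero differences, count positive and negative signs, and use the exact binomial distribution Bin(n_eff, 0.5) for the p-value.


Step 1: Discard zero differences. Original n = 10; n_eff = number of nonzero differences = 10.
Nonzero differences (with sign): -8, -2, +4, -1, -6, +2, -9, +6, -6, +5
Step 2: Count signs: positive = 4, negative = 6.
Step 3: Under H0: P(positive) = 0.5, so the number of positives S ~ Bin(10, 0.5).
Step 4: Two-sided exact p-value = sum of Bin(10,0.5) probabilities at or below the observed probability = 0.753906.
Step 5: alpha = 0.05. fail to reject H0.

n_eff = 10, pos = 4, neg = 6, p = 0.753906, fail to reject H0.


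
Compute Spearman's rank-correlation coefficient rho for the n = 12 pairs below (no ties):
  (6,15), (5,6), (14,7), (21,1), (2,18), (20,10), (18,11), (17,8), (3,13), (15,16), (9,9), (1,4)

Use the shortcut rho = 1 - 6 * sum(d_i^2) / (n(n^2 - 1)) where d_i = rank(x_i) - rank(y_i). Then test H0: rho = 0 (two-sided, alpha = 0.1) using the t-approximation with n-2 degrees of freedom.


Step 1: Rank x and y separately (midranks; no ties here).
rank(x): 6->5, 5->4, 14->7, 21->12, 2->2, 20->11, 18->10, 17->9, 3->3, 15->8, 9->6, 1->1
rank(y): 15->10, 6->3, 7->4, 1->1, 18->12, 10->7, 11->8, 8->5, 13->9, 16->11, 9->6, 4->2
Step 2: d_i = R_x(i) - R_y(i); compute d_i^2.
  (5-10)^2=25, (4-3)^2=1, (7-4)^2=9, (12-1)^2=121, (2-12)^2=100, (11-7)^2=16, (10-8)^2=4, (9-5)^2=16, (3-9)^2=36, (8-11)^2=9, (6-6)^2=0, (1-2)^2=1
sum(d^2) = 338.
Step 3: rho = 1 - 6*338 / (12*(12^2 - 1)) = 1 - 2028/1716 = -0.181818.
Step 4: Under H0, t = rho * sqrt((n-2)/(1-rho^2)) = -0.5847 ~ t(10).
Step 5: Two-sided p-value from the t-distribution with 10 df = 0.571701.
Step 6: alpha = 0.1. fail to reject H0.

rho = -0.1818, p = 0.571701, fail to reject H0 at alpha = 0.1.


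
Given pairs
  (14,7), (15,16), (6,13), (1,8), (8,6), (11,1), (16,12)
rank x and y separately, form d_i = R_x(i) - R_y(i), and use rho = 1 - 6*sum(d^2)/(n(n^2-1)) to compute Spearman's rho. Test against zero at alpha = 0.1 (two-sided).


Step 1: Rank x and y separately (midranks; no ties here).
rank(x): 14->5, 15->6, 6->2, 1->1, 8->3, 11->4, 16->7
rank(y): 7->3, 16->7, 13->6, 8->4, 6->2, 1->1, 12->5
Step 2: d_i = R_x(i) - R_y(i); compute d_i^2.
  (5-3)^2=4, (6-7)^2=1, (2-6)^2=16, (1-4)^2=9, (3-2)^2=1, (4-1)^2=9, (7-5)^2=4
sum(d^2) = 44.
Step 3: rho = 1 - 6*44 / (7*(7^2 - 1)) = 1 - 264/336 = 0.214286.
Step 4: Under H0, t = rho * sqrt((n-2)/(1-rho^2)) = 0.4906 ~ t(5).
Step 5: Two-sided p-value from the t-distribution with 5 df = 0.644512.
Step 6: alpha = 0.1. fail to reject H0.

rho = 0.2143, p = 0.644512, fail to reject H0 at alpha = 0.1.


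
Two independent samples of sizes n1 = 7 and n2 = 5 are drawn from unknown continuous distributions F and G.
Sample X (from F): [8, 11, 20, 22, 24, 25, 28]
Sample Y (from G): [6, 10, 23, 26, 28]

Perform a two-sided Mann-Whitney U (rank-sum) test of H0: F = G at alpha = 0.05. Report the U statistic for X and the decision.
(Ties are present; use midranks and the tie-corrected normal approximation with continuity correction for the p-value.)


Step 1: Combine and sort all 12 observations; assign midranks.
sorted (value, group): (6,Y), (8,X), (10,Y), (11,X), (20,X), (22,X), (23,Y), (24,X), (25,X), (26,Y), (28,X), (28,Y)
ranks: 6->1, 8->2, 10->3, 11->4, 20->5, 22->6, 23->7, 24->8, 25->9, 26->10, 28->11.5, 28->11.5
Step 2: Rank sum for X: R1 = 2 + 4 + 5 + 6 + 8 + 9 + 11.5 = 45.5.
Step 3: U_X = R1 - n1(n1+1)/2 = 45.5 - 7*8/2 = 45.5 - 28 = 17.5.
       U_Y = n1*n2 - U_X = 35 - 17.5 = 17.5.
Step 4: Ties are present, so use the tie-corrected normal approximation (with continuity correction) for the p-value.
Step 5: p-value = 1.000000; compare to alpha = 0.05. fail to reject H0.

U_X = 17.5, p = 1.000000, fail to reject H0 at alpha = 0.05.


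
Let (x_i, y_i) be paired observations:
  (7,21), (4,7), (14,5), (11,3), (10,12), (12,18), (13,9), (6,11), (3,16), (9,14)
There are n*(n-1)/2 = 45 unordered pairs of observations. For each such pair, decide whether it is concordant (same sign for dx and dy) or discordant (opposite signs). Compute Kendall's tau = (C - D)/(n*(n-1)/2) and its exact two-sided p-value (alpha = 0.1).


Step 1: Enumerate the 45 unordered pairs (i,j) with i<j and classify each by sign(x_j-x_i) * sign(y_j-y_i).
  (1,2):dx=-3,dy=-14->C; (1,3):dx=+7,dy=-16->D; (1,4):dx=+4,dy=-18->D; (1,5):dx=+3,dy=-9->D
  (1,6):dx=+5,dy=-3->D; (1,7):dx=+6,dy=-12->D; (1,8):dx=-1,dy=-10->C; (1,9):dx=-4,dy=-5->C
  (1,10):dx=+2,dy=-7->D; (2,3):dx=+10,dy=-2->D; (2,4):dx=+7,dy=-4->D; (2,5):dx=+6,dy=+5->C
  (2,6):dx=+8,dy=+11->C; (2,7):dx=+9,dy=+2->C; (2,8):dx=+2,dy=+4->C; (2,9):dx=-1,dy=+9->D
  (2,10):dx=+5,dy=+7->C; (3,4):dx=-3,dy=-2->C; (3,5):dx=-4,dy=+7->D; (3,6):dx=-2,dy=+13->D
  (3,7):dx=-1,dy=+4->D; (3,8):dx=-8,dy=+6->D; (3,9):dx=-11,dy=+11->D; (3,10):dx=-5,dy=+9->D
  (4,5):dx=-1,dy=+9->D; (4,6):dx=+1,dy=+15->C; (4,7):dx=+2,dy=+6->C; (4,8):dx=-5,dy=+8->D
  (4,9):dx=-8,dy=+13->D; (4,10):dx=-2,dy=+11->D; (5,6):dx=+2,dy=+6->C; (5,7):dx=+3,dy=-3->D
  (5,8):dx=-4,dy=-1->C; (5,9):dx=-7,dy=+4->D; (5,10):dx=-1,dy=+2->D; (6,7):dx=+1,dy=-9->D
  (6,8):dx=-6,dy=-7->C; (6,9):dx=-9,dy=-2->C; (6,10):dx=-3,dy=-4->C; (7,8):dx=-7,dy=+2->D
  (7,9):dx=-10,dy=+7->D; (7,10):dx=-4,dy=+5->D; (8,9):dx=-3,dy=+5->D; (8,10):dx=+3,dy=+3->C
  (9,10):dx=+6,dy=-2->D
Step 2: C = 17, D = 28, total pairs = 45.
Step 3: tau = (C - D)/(n(n-1)/2) = (17 - 28)/45 = -0.244444.
Step 4: Exact two-sided p-value (enumerate n! = 3628800 permutations of y under H0): p = 0.380720.
Step 5: alpha = 0.1. fail to reject H0.

tau_b = -0.2444 (C=17, D=28), p = 0.380720, fail to reject H0.


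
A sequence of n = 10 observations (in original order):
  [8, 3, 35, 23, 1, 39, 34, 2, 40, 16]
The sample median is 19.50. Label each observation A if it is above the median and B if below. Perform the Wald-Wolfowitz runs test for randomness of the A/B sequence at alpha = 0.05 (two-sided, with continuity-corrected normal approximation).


Step 1: Compute median = 19.50; label A = above, B = below.
Labels in order: BBAABAABAB  (n_A = 5, n_B = 5)
Step 2: Count runs R = 7.
Step 3: Under H0 (random ordering), E[R] = 2*n_A*n_B/(n_A+n_B) + 1 = 2*5*5/10 + 1 = 6.0000.
        Var[R] = 2*n_A*n_B*(2*n_A*n_B - n_A - n_B) / ((n_A+n_B)^2 * (n_A+n_B-1)) = 2000/900 = 2.2222.
        SD[R] = 1.4907.
Step 4: Continuity-corrected z = (R - 0.5 - E[R]) / SD[R] = (7 - 0.5 - 6.0000) / 1.4907 = 0.3354.
Step 5: Two-sided p-value via normal approximation = 2*(1 - Phi(|z|)) = 0.737316.
Step 6: alpha = 0.05. fail to reject H0.

R = 7, z = 0.3354, p = 0.737316, fail to reject H0.


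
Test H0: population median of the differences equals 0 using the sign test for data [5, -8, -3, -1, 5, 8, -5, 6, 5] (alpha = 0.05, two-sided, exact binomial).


Step 1: Discard zero differences. Original n = 9; n_eff = number of nonzero differences = 9.
Nonzero differences (with sign): +5, -8, -3, -1, +5, +8, -5, +6, +5
Step 2: Count signs: positive = 5, negative = 4.
Step 3: Under H0: P(positive) = 0.5, so the number of positives S ~ Bin(9, 0.5).
Step 4: Two-sided exact p-value = sum of Bin(9,0.5) probabilities at or below the observed probability = 1.000000.
Step 5: alpha = 0.05. fail to reject H0.

n_eff = 9, pos = 5, neg = 4, p = 1.000000, fail to reject H0.


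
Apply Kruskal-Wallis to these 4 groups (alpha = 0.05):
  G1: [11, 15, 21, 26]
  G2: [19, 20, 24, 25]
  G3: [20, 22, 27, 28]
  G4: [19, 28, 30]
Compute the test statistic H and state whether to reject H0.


Step 1: Combine all N = 15 observations and assign midranks.
sorted (value, group, rank): (11,G1,1), (15,G1,2), (19,G2,3.5), (19,G4,3.5), (20,G2,5.5), (20,G3,5.5), (21,G1,7), (22,G3,8), (24,G2,9), (25,G2,10), (26,G1,11), (27,G3,12), (28,G3,13.5), (28,G4,13.5), (30,G4,15)
Step 2: Sum ranks within each group.
R_1 = 21 (n_1 = 4)
R_2 = 28 (n_2 = 4)
R_3 = 39 (n_3 = 4)
R_4 = 32 (n_4 = 3)
Step 3: H = 12/(N(N+1)) * sum(R_i^2/n_i) - 3(N+1)
     = 12/(15*16) * (21^2/4 + 28^2/4 + 39^2/4 + 32^2/3) - 3*16
     = 0.050000 * 1027.83 - 48
     = 3.391667.
Step 4: Ties present; correction factor C = 1 - 18/(15^3 - 15) = 0.994643. Corrected H = 3.391667 / 0.994643 = 3.409934.
Step 5: Under H0, H ~ chi^2(3); p-value = 0.332633.
Step 6: alpha = 0.05. fail to reject H0.

H = 3.4099, df = 3, p = 0.332633, fail to reject H0.


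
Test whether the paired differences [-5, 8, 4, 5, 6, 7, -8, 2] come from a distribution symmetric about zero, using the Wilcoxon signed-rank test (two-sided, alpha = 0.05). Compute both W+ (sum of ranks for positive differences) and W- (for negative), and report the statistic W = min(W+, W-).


Step 1: Drop any zero differences (none here) and take |d_i|.
|d| = [5, 8, 4, 5, 6, 7, 8, 2]
Step 2: Midrank |d_i| (ties get averaged ranks).
ranks: |5|->3.5, |8|->7.5, |4|->2, |5|->3.5, |6|->5, |7|->6, |8|->7.5, |2|->1
Step 3: Attach original signs; sum ranks with positive sign and with negative sign.
W+ = 7.5 + 2 + 3.5 + 5 + 6 + 1 = 25
W- = 3.5 + 7.5 = 11
(Check: W+ + W- = 36 should equal n(n+1)/2 = 36.)
Step 4: Test statistic W = min(W+, W-) = 11.
Step 5: Ties in |d|, so use the tie-corrected normal approximation.
        E[W] = n(n+1)/4 = 8*9/4 = 18.
        Tie groups: |d|=5 (t=2), |d|=8 (t=2); sum(t^3 - t) = 12.
        Var[W] = n(n+1)(2n+1)/24 - sum(t^3-t)/48 = 1224/24 - 12/48 = 50.75.
        z = (W - E[W]) / sqrt(Var[W]) = (11 - 18) / 7.1239 = -0.9826.
        Two-sided p = 2*Phi(z) = 0.325801.
Step 6: alpha = 0.05. fail to reject H0.

W+ = 25, W- = 11, W = min = 11, p = 0.325801, fail to reject H0.


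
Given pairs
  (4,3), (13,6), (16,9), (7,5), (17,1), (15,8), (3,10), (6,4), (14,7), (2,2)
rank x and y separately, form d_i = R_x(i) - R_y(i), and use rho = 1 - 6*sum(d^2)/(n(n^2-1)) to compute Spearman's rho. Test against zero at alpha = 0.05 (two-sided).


Step 1: Rank x and y separately (midranks; no ties here).
rank(x): 4->3, 13->6, 16->9, 7->5, 17->10, 15->8, 3->2, 6->4, 14->7, 2->1
rank(y): 3->3, 6->6, 9->9, 5->5, 1->1, 8->8, 10->10, 4->4, 7->7, 2->2
Step 2: d_i = R_x(i) - R_y(i); compute d_i^2.
  (3-3)^2=0, (6-6)^2=0, (9-9)^2=0, (5-5)^2=0, (10-1)^2=81, (8-8)^2=0, (2-10)^2=64, (4-4)^2=0, (7-7)^2=0, (1-2)^2=1
sum(d^2) = 146.
Step 3: rho = 1 - 6*146 / (10*(10^2 - 1)) = 1 - 876/990 = 0.115152.
Step 4: Under H0, t = rho * sqrt((n-2)/(1-rho^2)) = 0.3279 ~ t(8).
Step 5: Two-sided p-value from the t-distribution with 8 df = 0.751420.
Step 6: alpha = 0.05. fail to reject H0.

rho = 0.1152, p = 0.751420, fail to reject H0 at alpha = 0.05.


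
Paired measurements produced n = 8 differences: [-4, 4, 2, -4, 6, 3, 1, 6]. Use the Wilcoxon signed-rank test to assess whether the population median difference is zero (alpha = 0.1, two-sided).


Step 1: Drop any zero differences (none here) and take |d_i|.
|d| = [4, 4, 2, 4, 6, 3, 1, 6]
Step 2: Midrank |d_i| (ties get averaged ranks).
ranks: |4|->5, |4|->5, |2|->2, |4|->5, |6|->7.5, |3|->3, |1|->1, |6|->7.5
Step 3: Attach original signs; sum ranks with positive sign and with negative sign.
W+ = 5 + 2 + 7.5 + 3 + 1 + 7.5 = 26
W- = 5 + 5 = 10
(Check: W+ + W- = 36 should equal n(n+1)/2 = 36.)
Step 4: Test statistic W = min(W+, W-) = 10.
Step 5: Ties in |d|, so use the tie-corrected normal approximation.
        E[W] = n(n+1)/4 = 8*9/4 = 18.
        Tie groups: |d|=4 (t=3), |d|=6 (t=2); sum(t^3 - t) = 30.
        Var[W] = n(n+1)(2n+1)/24 - sum(t^3-t)/48 = 1224/24 - 30/48 = 50.375.
        z = (W - E[W]) / sqrt(Var[W]) = (10 - 18) / 7.0975 = -1.1272.
        Two-sided p = 2*Phi(z) = 0.259678.
Step 6: alpha = 0.1. fail to reject H0.

W+ = 26, W- = 10, W = min = 10, p = 0.259678, fail to reject H0.


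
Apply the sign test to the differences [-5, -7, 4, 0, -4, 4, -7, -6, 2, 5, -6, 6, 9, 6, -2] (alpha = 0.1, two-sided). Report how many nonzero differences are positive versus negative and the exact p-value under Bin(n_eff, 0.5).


Step 1: Discard zero differences. Original n = 15; n_eff = number of nonzero differences = 14.
Nonzero differences (with sign): -5, -7, +4, -4, +4, -7, -6, +2, +5, -6, +6, +9, +6, -2
Step 2: Count signs: positive = 7, negative = 7.
Step 3: Under H0: P(positive) = 0.5, so the number of positives S ~ Bin(14, 0.5).
Step 4: Two-sided exact p-value = sum of Bin(14,0.5) probabilities at or below the observed probability = 1.000000.
Step 5: alpha = 0.1. fail to reject H0.

n_eff = 14, pos = 7, neg = 7, p = 1.000000, fail to reject H0.


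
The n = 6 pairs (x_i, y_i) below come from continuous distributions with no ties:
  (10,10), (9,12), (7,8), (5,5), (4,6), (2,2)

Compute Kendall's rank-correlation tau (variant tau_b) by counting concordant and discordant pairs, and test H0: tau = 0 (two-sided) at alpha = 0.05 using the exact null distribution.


Step 1: Enumerate the 15 unordered pairs (i,j) with i<j and classify each by sign(x_j-x_i) * sign(y_j-y_i).
  (1,2):dx=-1,dy=+2->D; (1,3):dx=-3,dy=-2->C; (1,4):dx=-5,dy=-5->C; (1,5):dx=-6,dy=-4->C
  (1,6):dx=-8,dy=-8->C; (2,3):dx=-2,dy=-4->C; (2,4):dx=-4,dy=-7->C; (2,5):dx=-5,dy=-6->C
  (2,6):dx=-7,dy=-10->C; (3,4):dx=-2,dy=-3->C; (3,5):dx=-3,dy=-2->C; (3,6):dx=-5,dy=-6->C
  (4,5):dx=-1,dy=+1->D; (4,6):dx=-3,dy=-3->C; (5,6):dx=-2,dy=-4->C
Step 2: C = 13, D = 2, total pairs = 15.
Step 3: tau = (C - D)/(n(n-1)/2) = (13 - 2)/15 = 0.733333.
Step 4: Exact two-sided p-value (enumerate n! = 720 permutations of y under H0): p = 0.055556.
Step 5: alpha = 0.05. fail to reject H0.

tau_b = 0.7333 (C=13, D=2), p = 0.055556, fail to reject H0.


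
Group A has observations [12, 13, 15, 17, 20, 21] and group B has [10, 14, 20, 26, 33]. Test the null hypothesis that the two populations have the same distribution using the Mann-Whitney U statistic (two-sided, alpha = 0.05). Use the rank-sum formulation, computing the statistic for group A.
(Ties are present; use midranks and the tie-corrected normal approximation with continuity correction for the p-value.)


Step 1: Combine and sort all 11 observations; assign midranks.
sorted (value, group): (10,Y), (12,X), (13,X), (14,Y), (15,X), (17,X), (20,X), (20,Y), (21,X), (26,Y), (33,Y)
ranks: 10->1, 12->2, 13->3, 14->4, 15->5, 17->6, 20->7.5, 20->7.5, 21->9, 26->10, 33->11
Step 2: Rank sum for X: R1 = 2 + 3 + 5 + 6 + 7.5 + 9 = 32.5.
Step 3: U_X = R1 - n1(n1+1)/2 = 32.5 - 6*7/2 = 32.5 - 21 = 11.5.
       U_Y = n1*n2 - U_X = 30 - 11.5 = 18.5.
Step 4: Ties are present, so use the tie-corrected normal approximation (with continuity correction) for the p-value.
Step 5: p-value = 0.583025; compare to alpha = 0.05. fail to reject H0.

U_X = 11.5, p = 0.583025, fail to reject H0 at alpha = 0.05.


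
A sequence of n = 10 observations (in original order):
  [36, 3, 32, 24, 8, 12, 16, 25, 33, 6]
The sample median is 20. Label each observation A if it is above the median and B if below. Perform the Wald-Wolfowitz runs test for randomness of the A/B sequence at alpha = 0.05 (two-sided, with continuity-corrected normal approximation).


Step 1: Compute median = 20; label A = above, B = below.
Labels in order: ABAABBBAAB  (n_A = 5, n_B = 5)
Step 2: Count runs R = 6.
Step 3: Under H0 (random ordering), E[R] = 2*n_A*n_B/(n_A+n_B) + 1 = 2*5*5/10 + 1 = 6.0000.
        Var[R] = 2*n_A*n_B*(2*n_A*n_B - n_A - n_B) / ((n_A+n_B)^2 * (n_A+n_B-1)) = 2000/900 = 2.2222.
        SD[R] = 1.4907.
Step 4: R = E[R], so z = 0 with no continuity correction.
Step 5: Two-sided p-value via normal approximation = 2*(1 - Phi(|z|)) = 1.000000.
Step 6: alpha = 0.05. fail to reject H0.

R = 6, z = 0.0000, p = 1.000000, fail to reject H0.


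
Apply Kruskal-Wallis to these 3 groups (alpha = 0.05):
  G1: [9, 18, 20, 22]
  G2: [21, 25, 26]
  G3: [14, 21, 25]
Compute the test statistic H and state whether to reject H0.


Step 1: Combine all N = 10 observations and assign midranks.
sorted (value, group, rank): (9,G1,1), (14,G3,2), (18,G1,3), (20,G1,4), (21,G2,5.5), (21,G3,5.5), (22,G1,7), (25,G2,8.5), (25,G3,8.5), (26,G2,10)
Step 2: Sum ranks within each group.
R_1 = 15 (n_1 = 4)
R_2 = 24 (n_2 = 3)
R_3 = 16 (n_3 = 3)
Step 3: H = 12/(N(N+1)) * sum(R_i^2/n_i) - 3(N+1)
     = 12/(10*11) * (15^2/4 + 24^2/3 + 16^2/3) - 3*11
     = 0.109091 * 333.583 - 33
     = 3.390909.
Step 4: Ties present; correction factor C = 1 - 12/(10^3 - 10) = 0.987879. Corrected H = 3.390909 / 0.987879 = 3.432515.
Step 5: Under H0, H ~ chi^2(2); p-value = 0.179738.
Step 6: alpha = 0.05. fail to reject H0.

H = 3.4325, df = 2, p = 0.179738, fail to reject H0.


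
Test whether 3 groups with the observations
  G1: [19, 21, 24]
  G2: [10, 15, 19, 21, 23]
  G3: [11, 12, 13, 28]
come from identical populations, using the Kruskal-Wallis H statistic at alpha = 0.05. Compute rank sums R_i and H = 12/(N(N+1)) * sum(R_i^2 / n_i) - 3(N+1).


Step 1: Combine all N = 12 observations and assign midranks.
sorted (value, group, rank): (10,G2,1), (11,G3,2), (12,G3,3), (13,G3,4), (15,G2,5), (19,G1,6.5), (19,G2,6.5), (21,G1,8.5), (21,G2,8.5), (23,G2,10), (24,G1,11), (28,G3,12)
Step 2: Sum ranks within each group.
R_1 = 26 (n_1 = 3)
R_2 = 31 (n_2 = 5)
R_3 = 21 (n_3 = 4)
Step 3: H = 12/(N(N+1)) * sum(R_i^2/n_i) - 3(N+1)
     = 12/(12*13) * (26^2/3 + 31^2/5 + 21^2/4) - 3*13
     = 0.076923 * 527.783 - 39
     = 1.598718.
Step 4: Ties present; correction factor C = 1 - 12/(12^3 - 12) = 0.993007. Corrected H = 1.598718 / 0.993007 = 1.609977.
Step 5: Under H0, H ~ chi^2(2); p-value = 0.447093.
Step 6: alpha = 0.05. fail to reject H0.

H = 1.6100, df = 2, p = 0.447093, fail to reject H0.


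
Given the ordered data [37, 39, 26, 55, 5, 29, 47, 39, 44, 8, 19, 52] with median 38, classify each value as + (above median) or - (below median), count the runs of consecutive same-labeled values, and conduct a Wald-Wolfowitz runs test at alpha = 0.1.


Step 1: Compute median = 38; label A = above, B = below.
Labels in order: BABABBAAABBA  (n_A = 6, n_B = 6)
Step 2: Count runs R = 8.
Step 3: Under H0 (random ordering), E[R] = 2*n_A*n_B/(n_A+n_B) + 1 = 2*6*6/12 + 1 = 7.0000.
        Var[R] = 2*n_A*n_B*(2*n_A*n_B - n_A - n_B) / ((n_A+n_B)^2 * (n_A+n_B-1)) = 4320/1584 = 2.7273.
        SD[R] = 1.6514.
Step 4: Continuity-corrected z = (R - 0.5 - E[R]) / SD[R] = (8 - 0.5 - 7.0000) / 1.6514 = 0.3028.
Step 5: Two-sided p-value via normal approximation = 2*(1 - Phi(|z|)) = 0.762069.
Step 6: alpha = 0.1. fail to reject H0.

R = 8, z = 0.3028, p = 0.762069, fail to reject H0.


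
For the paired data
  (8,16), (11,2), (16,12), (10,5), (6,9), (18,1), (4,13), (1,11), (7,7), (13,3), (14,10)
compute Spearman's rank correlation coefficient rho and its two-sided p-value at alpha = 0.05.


Step 1: Rank x and y separately (midranks; no ties here).
rank(x): 8->5, 11->7, 16->10, 10->6, 6->3, 18->11, 4->2, 1->1, 7->4, 13->8, 14->9
rank(y): 16->11, 2->2, 12->9, 5->4, 9->6, 1->1, 13->10, 11->8, 7->5, 3->3, 10->7
Step 2: d_i = R_x(i) - R_y(i); compute d_i^2.
  (5-11)^2=36, (7-2)^2=25, (10-9)^2=1, (6-4)^2=4, (3-6)^2=9, (11-1)^2=100, (2-10)^2=64, (1-8)^2=49, (4-5)^2=1, (8-3)^2=25, (9-7)^2=4
sum(d^2) = 318.
Step 3: rho = 1 - 6*318 / (11*(11^2 - 1)) = 1 - 1908/1320 = -0.445455.
Step 4: Under H0, t = rho * sqrt((n-2)/(1-rho^2)) = -1.4926 ~ t(9).
Step 5: Two-sided p-value from the t-distribution with 9 df = 0.169733.
Step 6: alpha = 0.05. fail to reject H0.

rho = -0.4455, p = 0.169733, fail to reject H0 at alpha = 0.05.


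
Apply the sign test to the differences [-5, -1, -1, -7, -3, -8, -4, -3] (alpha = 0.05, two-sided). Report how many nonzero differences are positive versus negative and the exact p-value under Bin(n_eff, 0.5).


Step 1: Discard zero differences. Original n = 8; n_eff = number of nonzero differences = 8.
Nonzero differences (with sign): -5, -1, -1, -7, -3, -8, -4, -3
Step 2: Count signs: positive = 0, negative = 8.
Step 3: Under H0: P(positive) = 0.5, so the number of positives S ~ Bin(8, 0.5).
Step 4: Two-sided exact p-value = sum of Bin(8,0.5) probabilities at or below the observed probability = 0.007812.
Step 5: alpha = 0.05. reject H0.

n_eff = 8, pos = 0, neg = 8, p = 0.007812, reject H0.


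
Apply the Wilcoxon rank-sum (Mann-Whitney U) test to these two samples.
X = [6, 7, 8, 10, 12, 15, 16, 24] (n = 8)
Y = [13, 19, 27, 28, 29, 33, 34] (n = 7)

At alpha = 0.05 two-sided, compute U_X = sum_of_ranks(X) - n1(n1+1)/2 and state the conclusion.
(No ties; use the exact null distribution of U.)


Step 1: Combine and sort all 15 observations; assign midranks.
sorted (value, group): (6,X), (7,X), (8,X), (10,X), (12,X), (13,Y), (15,X), (16,X), (19,Y), (24,X), (27,Y), (28,Y), (29,Y), (33,Y), (34,Y)
ranks: 6->1, 7->2, 8->3, 10->4, 12->5, 13->6, 15->7, 16->8, 19->9, 24->10, 27->11, 28->12, 29->13, 33->14, 34->15
Step 2: Rank sum for X: R1 = 1 + 2 + 3 + 4 + 5 + 7 + 8 + 10 = 40.
Step 3: U_X = R1 - n1(n1+1)/2 = 40 - 8*9/2 = 40 - 36 = 4.
       U_Y = n1*n2 - U_X = 56 - 4 = 52.
Step 4: No ties, so the exact null distribution of U (based on enumerating the C(15,8) = 6435 equally likely rank assignments) gives the two-sided p-value.
Step 5: p-value = 0.003730; compare to alpha = 0.05. reject H0.

U_X = 4, p = 0.003730, reject H0 at alpha = 0.05.


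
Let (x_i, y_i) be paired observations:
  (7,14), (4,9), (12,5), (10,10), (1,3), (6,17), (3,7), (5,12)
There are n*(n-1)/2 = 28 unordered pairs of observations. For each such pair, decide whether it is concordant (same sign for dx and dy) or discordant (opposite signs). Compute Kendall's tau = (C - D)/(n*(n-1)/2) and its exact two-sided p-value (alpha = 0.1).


Step 1: Enumerate the 28 unordered pairs (i,j) with i<j and classify each by sign(x_j-x_i) * sign(y_j-y_i).
  (1,2):dx=-3,dy=-5->C; (1,3):dx=+5,dy=-9->D; (1,4):dx=+3,dy=-4->D; (1,5):dx=-6,dy=-11->C
  (1,6):dx=-1,dy=+3->D; (1,7):dx=-4,dy=-7->C; (1,8):dx=-2,dy=-2->C; (2,3):dx=+8,dy=-4->D
  (2,4):dx=+6,dy=+1->C; (2,5):dx=-3,dy=-6->C; (2,6):dx=+2,dy=+8->C; (2,7):dx=-1,dy=-2->C
  (2,8):dx=+1,dy=+3->C; (3,4):dx=-2,dy=+5->D; (3,5):dx=-11,dy=-2->C; (3,6):dx=-6,dy=+12->D
  (3,7):dx=-9,dy=+2->D; (3,8):dx=-7,dy=+7->D; (4,5):dx=-9,dy=-7->C; (4,6):dx=-4,dy=+7->D
  (4,7):dx=-7,dy=-3->C; (4,8):dx=-5,dy=+2->D; (5,6):dx=+5,dy=+14->C; (5,7):dx=+2,dy=+4->C
  (5,8):dx=+4,dy=+9->C; (6,7):dx=-3,dy=-10->C; (6,8):dx=-1,dy=-5->C; (7,8):dx=+2,dy=+5->C
Step 2: C = 18, D = 10, total pairs = 28.
Step 3: tau = (C - D)/(n(n-1)/2) = (18 - 10)/28 = 0.285714.
Step 4: Exact two-sided p-value (enumerate n! = 40320 permutations of y under H0): p = 0.398760.
Step 5: alpha = 0.1. fail to reject H0.

tau_b = 0.2857 (C=18, D=10), p = 0.398760, fail to reject H0.


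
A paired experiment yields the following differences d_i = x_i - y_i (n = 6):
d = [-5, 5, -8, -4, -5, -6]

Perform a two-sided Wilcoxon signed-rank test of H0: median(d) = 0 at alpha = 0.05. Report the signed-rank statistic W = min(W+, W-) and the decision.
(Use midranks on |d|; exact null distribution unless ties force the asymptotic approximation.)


Step 1: Drop any zero differences (none here) and take |d_i|.
|d| = [5, 5, 8, 4, 5, 6]
Step 2: Midrank |d_i| (ties get averaged ranks).
ranks: |5|->3, |5|->3, |8|->6, |4|->1, |5|->3, |6|->5
Step 3: Attach original signs; sum ranks with positive sign and with negative sign.
W+ = 3 = 3
W- = 3 + 6 + 1 + 3 + 5 = 18
(Check: W+ + W- = 21 should equal n(n+1)/2 = 21.)
Step 4: Test statistic W = min(W+, W-) = 3.
Step 5: Ties in |d|, so use the tie-corrected normal approximation.
        E[W] = n(n+1)/4 = 6*7/4 = 10.5.
        Tie groups: |d|=5 (t=3); sum(t^3 - t) = 24.
        Var[W] = n(n+1)(2n+1)/24 - sum(t^3-t)/48 = 546/24 - 24/48 = 22.25.
        z = (W - E[W]) / sqrt(Var[W]) = (3 - 10.5) / 4.7170 = -1.5900.
        Two-sided p = 2*Phi(z) = 0.111836.
Step 6: alpha = 0.05. fail to reject H0.

W+ = 3, W- = 18, W = min = 3, p = 0.111836, fail to reject H0.


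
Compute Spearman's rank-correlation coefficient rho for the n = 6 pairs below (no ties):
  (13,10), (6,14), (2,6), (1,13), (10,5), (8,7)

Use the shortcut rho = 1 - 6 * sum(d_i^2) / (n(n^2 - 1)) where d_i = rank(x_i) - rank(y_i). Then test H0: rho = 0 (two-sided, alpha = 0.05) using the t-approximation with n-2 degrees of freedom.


Step 1: Rank x and y separately (midranks; no ties here).
rank(x): 13->6, 6->3, 2->2, 1->1, 10->5, 8->4
rank(y): 10->4, 14->6, 6->2, 13->5, 5->1, 7->3
Step 2: d_i = R_x(i) - R_y(i); compute d_i^2.
  (6-4)^2=4, (3-6)^2=9, (2-2)^2=0, (1-5)^2=16, (5-1)^2=16, (4-3)^2=1
sum(d^2) = 46.
Step 3: rho = 1 - 6*46 / (6*(6^2 - 1)) = 1 - 276/210 = -0.314286.
Step 4: Under H0, t = rho * sqrt((n-2)/(1-rho^2)) = -0.6621 ~ t(4).
Step 5: Two-sided p-value from the t-distribution with 4 df = 0.544093.
Step 6: alpha = 0.05. fail to reject H0.

rho = -0.3143, p = 0.544093, fail to reject H0 at alpha = 0.05.


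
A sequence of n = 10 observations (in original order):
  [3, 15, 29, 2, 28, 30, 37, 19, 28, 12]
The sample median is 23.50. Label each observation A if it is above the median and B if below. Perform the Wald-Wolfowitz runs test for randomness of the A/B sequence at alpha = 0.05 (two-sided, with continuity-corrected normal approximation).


Step 1: Compute median = 23.50; label A = above, B = below.
Labels in order: BBABAAABAB  (n_A = 5, n_B = 5)
Step 2: Count runs R = 7.
Step 3: Under H0 (random ordering), E[R] = 2*n_A*n_B/(n_A+n_B) + 1 = 2*5*5/10 + 1 = 6.0000.
        Var[R] = 2*n_A*n_B*(2*n_A*n_B - n_A - n_B) / ((n_A+n_B)^2 * (n_A+n_B-1)) = 2000/900 = 2.2222.
        SD[R] = 1.4907.
Step 4: Continuity-corrected z = (R - 0.5 - E[R]) / SD[R] = (7 - 0.5 - 6.0000) / 1.4907 = 0.3354.
Step 5: Two-sided p-value via normal approximation = 2*(1 - Phi(|z|)) = 0.737316.
Step 6: alpha = 0.05. fail to reject H0.

R = 7, z = 0.3354, p = 0.737316, fail to reject H0.


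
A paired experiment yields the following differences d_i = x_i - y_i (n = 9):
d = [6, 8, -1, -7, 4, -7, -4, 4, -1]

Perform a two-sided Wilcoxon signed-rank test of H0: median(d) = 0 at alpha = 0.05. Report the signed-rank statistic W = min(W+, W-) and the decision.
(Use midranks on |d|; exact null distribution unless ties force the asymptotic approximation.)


Step 1: Drop any zero differences (none here) and take |d_i|.
|d| = [6, 8, 1, 7, 4, 7, 4, 4, 1]
Step 2: Midrank |d_i| (ties get averaged ranks).
ranks: |6|->6, |8|->9, |1|->1.5, |7|->7.5, |4|->4, |7|->7.5, |4|->4, |4|->4, |1|->1.5
Step 3: Attach original signs; sum ranks with positive sign and with negative sign.
W+ = 6 + 9 + 4 + 4 = 23
W- = 1.5 + 7.5 + 7.5 + 4 + 1.5 = 22
(Check: W+ + W- = 45 should equal n(n+1)/2 = 45.)
Step 4: Test statistic W = min(W+, W-) = 22.
Step 5: Ties in |d|, so use the tie-corrected normal approximation.
        E[W] = n(n+1)/4 = 9*10/4 = 22.5.
        Tie groups: |d|=1 (t=2), |d|=4 (t=3), |d|=7 (t=2); sum(t^3 - t) = 36.
        Var[W] = n(n+1)(2n+1)/24 - sum(t^3-t)/48 = 1710/24 - 36/48 = 70.5.
        z = (W - E[W]) / sqrt(Var[W]) = (22 - 22.5) / 8.3964 = -0.0595.
        Two-sided p = 2*Phi(z) = 0.952515.
Step 6: alpha = 0.05. fail to reject H0.

W+ = 23, W- = 22, W = min = 22, p = 0.952515, fail to reject H0.


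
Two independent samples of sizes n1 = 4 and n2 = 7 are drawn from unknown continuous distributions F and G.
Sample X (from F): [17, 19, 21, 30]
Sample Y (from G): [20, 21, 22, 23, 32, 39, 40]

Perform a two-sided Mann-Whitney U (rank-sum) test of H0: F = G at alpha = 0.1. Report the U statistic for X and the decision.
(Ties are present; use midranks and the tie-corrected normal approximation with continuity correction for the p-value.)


Step 1: Combine and sort all 11 observations; assign midranks.
sorted (value, group): (17,X), (19,X), (20,Y), (21,X), (21,Y), (22,Y), (23,Y), (30,X), (32,Y), (39,Y), (40,Y)
ranks: 17->1, 19->2, 20->3, 21->4.5, 21->4.5, 22->6, 23->7, 30->8, 32->9, 39->10, 40->11
Step 2: Rank sum for X: R1 = 1 + 2 + 4.5 + 8 = 15.5.
Step 3: U_X = R1 - n1(n1+1)/2 = 15.5 - 4*5/2 = 15.5 - 10 = 5.5.
       U_Y = n1*n2 - U_X = 28 - 5.5 = 22.5.
Step 4: Ties are present, so use the tie-corrected normal approximation (with continuity correction) for the p-value.
Step 5: p-value = 0.129695; compare to alpha = 0.1. fail to reject H0.

U_X = 5.5, p = 0.129695, fail to reject H0 at alpha = 0.1.


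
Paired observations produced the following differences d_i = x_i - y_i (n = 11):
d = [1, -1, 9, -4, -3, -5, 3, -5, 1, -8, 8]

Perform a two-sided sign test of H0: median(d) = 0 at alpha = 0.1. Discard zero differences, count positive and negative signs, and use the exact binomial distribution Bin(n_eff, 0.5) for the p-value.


Step 1: Discard zero differences. Original n = 11; n_eff = number of nonzero differences = 11.
Nonzero differences (with sign): +1, -1, +9, -4, -3, -5, +3, -5, +1, -8, +8
Step 2: Count signs: positive = 5, negative = 6.
Step 3: Under H0: P(positive) = 0.5, so the number of positives S ~ Bin(11, 0.5).
Step 4: Two-sided exact p-value = sum of Bin(11,0.5) probabilities at or below the observed probability = 1.000000.
Step 5: alpha = 0.1. fail to reject H0.

n_eff = 11, pos = 5, neg = 6, p = 1.000000, fail to reject H0.


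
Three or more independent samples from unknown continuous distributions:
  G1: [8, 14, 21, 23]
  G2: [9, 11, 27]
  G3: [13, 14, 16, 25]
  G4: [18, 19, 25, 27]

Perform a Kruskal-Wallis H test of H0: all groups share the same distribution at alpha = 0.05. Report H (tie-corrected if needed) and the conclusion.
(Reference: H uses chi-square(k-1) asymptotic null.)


Step 1: Combine all N = 15 observations and assign midranks.
sorted (value, group, rank): (8,G1,1), (9,G2,2), (11,G2,3), (13,G3,4), (14,G1,5.5), (14,G3,5.5), (16,G3,7), (18,G4,8), (19,G4,9), (21,G1,10), (23,G1,11), (25,G3,12.5), (25,G4,12.5), (27,G2,14.5), (27,G4,14.5)
Step 2: Sum ranks within each group.
R_1 = 27.5 (n_1 = 4)
R_2 = 19.5 (n_2 = 3)
R_3 = 29 (n_3 = 4)
R_4 = 44 (n_4 = 4)
Step 3: H = 12/(N(N+1)) * sum(R_i^2/n_i) - 3(N+1)
     = 12/(15*16) * (27.5^2/4 + 19.5^2/3 + 29^2/4 + 44^2/4) - 3*16
     = 0.050000 * 1010.06 - 48
     = 2.503125.
Step 4: Ties present; correction factor C = 1 - 18/(15^3 - 15) = 0.994643. Corrected H = 2.503125 / 0.994643 = 2.516607.
Step 5: Under H0, H ~ chi^2(3); p-value = 0.472297.
Step 6: alpha = 0.05. fail to reject H0.

H = 2.5166, df = 3, p = 0.472297, fail to reject H0.


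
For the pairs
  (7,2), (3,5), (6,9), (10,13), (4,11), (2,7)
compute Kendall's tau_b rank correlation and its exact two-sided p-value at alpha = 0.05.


Step 1: Enumerate the 15 unordered pairs (i,j) with i<j and classify each by sign(x_j-x_i) * sign(y_j-y_i).
  (1,2):dx=-4,dy=+3->D; (1,3):dx=-1,dy=+7->D; (1,4):dx=+3,dy=+11->C; (1,5):dx=-3,dy=+9->D
  (1,6):dx=-5,dy=+5->D; (2,3):dx=+3,dy=+4->C; (2,4):dx=+7,dy=+8->C; (2,5):dx=+1,dy=+6->C
  (2,6):dx=-1,dy=+2->D; (3,4):dx=+4,dy=+4->C; (3,5):dx=-2,dy=+2->D; (3,6):dx=-4,dy=-2->C
  (4,5):dx=-6,dy=-2->C; (4,6):dx=-8,dy=-6->C; (5,6):dx=-2,dy=-4->C
Step 2: C = 9, D = 6, total pairs = 15.
Step 3: tau = (C - D)/(n(n-1)/2) = (9 - 6)/15 = 0.200000.
Step 4: Exact two-sided p-value (enumerate n! = 720 permutations of y under H0): p = 0.719444.
Step 5: alpha = 0.05. fail to reject H0.

tau_b = 0.2000 (C=9, D=6), p = 0.719444, fail to reject H0.


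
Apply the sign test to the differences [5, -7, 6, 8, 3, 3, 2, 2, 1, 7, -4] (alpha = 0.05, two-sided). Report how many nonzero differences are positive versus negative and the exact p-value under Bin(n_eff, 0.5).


Step 1: Discard zero differences. Original n = 11; n_eff = number of nonzero differences = 11.
Nonzero differences (with sign): +5, -7, +6, +8, +3, +3, +2, +2, +1, +7, -4
Step 2: Count signs: positive = 9, negative = 2.
Step 3: Under H0: P(positive) = 0.5, so the number of positives S ~ Bin(11, 0.5).
Step 4: Two-sided exact p-value = sum of Bin(11,0.5) probabilities at or below the observed probability = 0.065430.
Step 5: alpha = 0.05. fail to reject H0.

n_eff = 11, pos = 9, neg = 2, p = 0.065430, fail to reject H0.


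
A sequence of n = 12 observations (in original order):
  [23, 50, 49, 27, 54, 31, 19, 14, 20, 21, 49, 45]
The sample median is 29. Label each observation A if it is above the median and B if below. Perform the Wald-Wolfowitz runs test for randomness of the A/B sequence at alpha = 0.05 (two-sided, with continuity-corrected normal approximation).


Step 1: Compute median = 29; label A = above, B = below.
Labels in order: BAABAABBBBAA  (n_A = 6, n_B = 6)
Step 2: Count runs R = 6.
Step 3: Under H0 (random ordering), E[R] = 2*n_A*n_B/(n_A+n_B) + 1 = 2*6*6/12 + 1 = 7.0000.
        Var[R] = 2*n_A*n_B*(2*n_A*n_B - n_A - n_B) / ((n_A+n_B)^2 * (n_A+n_B-1)) = 4320/1584 = 2.7273.
        SD[R] = 1.6514.
Step 4: Continuity-corrected z = (R + 0.5 - E[R]) / SD[R] = (6 + 0.5 - 7.0000) / 1.6514 = -0.3028.
Step 5: Two-sided p-value via normal approximation = 2*(1 - Phi(|z|)) = 0.762069.
Step 6: alpha = 0.05. fail to reject H0.

R = 6, z = -0.3028, p = 0.762069, fail to reject H0.


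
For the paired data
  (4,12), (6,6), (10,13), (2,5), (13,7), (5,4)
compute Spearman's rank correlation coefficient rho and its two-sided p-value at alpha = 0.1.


Step 1: Rank x and y separately (midranks; no ties here).
rank(x): 4->2, 6->4, 10->5, 2->1, 13->6, 5->3
rank(y): 12->5, 6->3, 13->6, 5->2, 7->4, 4->1
Step 2: d_i = R_x(i) - R_y(i); compute d_i^2.
  (2-5)^2=9, (4-3)^2=1, (5-6)^2=1, (1-2)^2=1, (6-4)^2=4, (3-1)^2=4
sum(d^2) = 20.
Step 3: rho = 1 - 6*20 / (6*(6^2 - 1)) = 1 - 120/210 = 0.428571.
Step 4: Under H0, t = rho * sqrt((n-2)/(1-rho^2)) = 0.9487 ~ t(4).
Step 5: Two-sided p-value from the t-distribution with 4 df = 0.396501.
Step 6: alpha = 0.1. fail to reject H0.

rho = 0.4286, p = 0.396501, fail to reject H0 at alpha = 0.1.


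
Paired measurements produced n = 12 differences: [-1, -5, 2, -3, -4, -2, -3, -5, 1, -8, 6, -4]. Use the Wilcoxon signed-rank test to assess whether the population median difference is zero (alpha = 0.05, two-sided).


Step 1: Drop any zero differences (none here) and take |d_i|.
|d| = [1, 5, 2, 3, 4, 2, 3, 5, 1, 8, 6, 4]
Step 2: Midrank |d_i| (ties get averaged ranks).
ranks: |1|->1.5, |5|->9.5, |2|->3.5, |3|->5.5, |4|->7.5, |2|->3.5, |3|->5.5, |5|->9.5, |1|->1.5, |8|->12, |6|->11, |4|->7.5
Step 3: Attach original signs; sum ranks with positive sign and with negative sign.
W+ = 3.5 + 1.5 + 11 = 16
W- = 1.5 + 9.5 + 5.5 + 7.5 + 3.5 + 5.5 + 9.5 + 12 + 7.5 = 62
(Check: W+ + W- = 78 should equal n(n+1)/2 = 78.)
Step 4: Test statistic W = min(W+, W-) = 16.
Step 5: Ties in |d|, so use the tie-corrected normal approximation.
        E[W] = n(n+1)/4 = 12*13/4 = 39.
        Tie groups: |d|=1 (t=2), |d|=2 (t=2), |d|=3 (t=2), |d|=4 (t=2), |d|=5 (t=2); sum(t^3 - t) = 30.
        Var[W] = n(n+1)(2n+1)/24 - sum(t^3-t)/48 = 3900/24 - 30/48 = 161.875.
        z = (W - E[W]) / sqrt(Var[W]) = (16 - 39) / 12.7230 = -1.8077.
        Two-sided p = 2*Phi(z) = 0.070646.
Step 6: alpha = 0.05. fail to reject H0.

W+ = 16, W- = 62, W = min = 16, p = 0.070646, fail to reject H0.


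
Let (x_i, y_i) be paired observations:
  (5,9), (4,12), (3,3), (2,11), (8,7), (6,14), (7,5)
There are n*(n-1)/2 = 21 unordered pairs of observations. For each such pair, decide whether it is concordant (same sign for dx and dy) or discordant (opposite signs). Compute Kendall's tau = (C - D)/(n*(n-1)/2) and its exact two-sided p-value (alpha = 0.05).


Step 1: Enumerate the 21 unordered pairs (i,j) with i<j and classify each by sign(x_j-x_i) * sign(y_j-y_i).
  (1,2):dx=-1,dy=+3->D; (1,3):dx=-2,dy=-6->C; (1,4):dx=-3,dy=+2->D; (1,5):dx=+3,dy=-2->D
  (1,6):dx=+1,dy=+5->C; (1,7):dx=+2,dy=-4->D; (2,3):dx=-1,dy=-9->C; (2,4):dx=-2,dy=-1->C
  (2,5):dx=+4,dy=-5->D; (2,6):dx=+2,dy=+2->C; (2,7):dx=+3,dy=-7->D; (3,4):dx=-1,dy=+8->D
  (3,5):dx=+5,dy=+4->C; (3,6):dx=+3,dy=+11->C; (3,7):dx=+4,dy=+2->C; (4,5):dx=+6,dy=-4->D
  (4,6):dx=+4,dy=+3->C; (4,7):dx=+5,dy=-6->D; (5,6):dx=-2,dy=+7->D; (5,7):dx=-1,dy=-2->C
  (6,7):dx=+1,dy=-9->D
Step 2: C = 10, D = 11, total pairs = 21.
Step 3: tau = (C - D)/(n(n-1)/2) = (10 - 11)/21 = -0.047619.
Step 4: Exact two-sided p-value (enumerate n! = 5040 permutations of y under H0): p = 1.000000.
Step 5: alpha = 0.05. fail to reject H0.

tau_b = -0.0476 (C=10, D=11), p = 1.000000, fail to reject H0.


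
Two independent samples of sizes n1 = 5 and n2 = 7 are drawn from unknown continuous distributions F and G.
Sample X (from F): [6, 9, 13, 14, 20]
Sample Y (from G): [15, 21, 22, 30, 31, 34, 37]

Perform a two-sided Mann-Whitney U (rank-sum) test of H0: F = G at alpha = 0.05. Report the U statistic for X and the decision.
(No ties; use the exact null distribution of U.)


Step 1: Combine and sort all 12 observations; assign midranks.
sorted (value, group): (6,X), (9,X), (13,X), (14,X), (15,Y), (20,X), (21,Y), (22,Y), (30,Y), (31,Y), (34,Y), (37,Y)
ranks: 6->1, 9->2, 13->3, 14->4, 15->5, 20->6, 21->7, 22->8, 30->9, 31->10, 34->11, 37->12
Step 2: Rank sum for X: R1 = 1 + 2 + 3 + 4 + 6 = 16.
Step 3: U_X = R1 - n1(n1+1)/2 = 16 - 5*6/2 = 16 - 15 = 1.
       U_Y = n1*n2 - U_X = 35 - 1 = 34.
Step 4: No ties, so the exact null distribution of U (based on enumerating the C(12,5) = 792 equally likely rank assignments) gives the two-sided p-value.
Step 5: p-value = 0.005051; compare to alpha = 0.05. reject H0.

U_X = 1, p = 0.005051, reject H0 at alpha = 0.05.


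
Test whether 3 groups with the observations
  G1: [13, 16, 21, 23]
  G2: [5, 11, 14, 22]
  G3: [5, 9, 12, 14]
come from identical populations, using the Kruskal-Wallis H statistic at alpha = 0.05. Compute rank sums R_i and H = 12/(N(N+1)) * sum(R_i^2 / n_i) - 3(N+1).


Step 1: Combine all N = 12 observations and assign midranks.
sorted (value, group, rank): (5,G2,1.5), (5,G3,1.5), (9,G3,3), (11,G2,4), (12,G3,5), (13,G1,6), (14,G2,7.5), (14,G3,7.5), (16,G1,9), (21,G1,10), (22,G2,11), (23,G1,12)
Step 2: Sum ranks within each group.
R_1 = 37 (n_1 = 4)
R_2 = 24 (n_2 = 4)
R_3 = 17 (n_3 = 4)
Step 3: H = 12/(N(N+1)) * sum(R_i^2/n_i) - 3(N+1)
     = 12/(12*13) * (37^2/4 + 24^2/4 + 17^2/4) - 3*13
     = 0.076923 * 558.5 - 39
     = 3.961538.
Step 4: Ties present; correction factor C = 1 - 12/(12^3 - 12) = 0.993007. Corrected H = 3.961538 / 0.993007 = 3.989437.
Step 5: Under H0, H ~ chi^2(2); p-value = 0.136052.
Step 6: alpha = 0.05. fail to reject H0.

H = 3.9894, df = 2, p = 0.136052, fail to reject H0.


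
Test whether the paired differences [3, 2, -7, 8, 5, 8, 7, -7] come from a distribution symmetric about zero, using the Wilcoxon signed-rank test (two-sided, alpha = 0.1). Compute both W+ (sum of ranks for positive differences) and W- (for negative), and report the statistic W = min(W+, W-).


Step 1: Drop any zero differences (none here) and take |d_i|.
|d| = [3, 2, 7, 8, 5, 8, 7, 7]
Step 2: Midrank |d_i| (ties get averaged ranks).
ranks: |3|->2, |2|->1, |7|->5, |8|->7.5, |5|->3, |8|->7.5, |7|->5, |7|->5
Step 3: Attach original signs; sum ranks with positive sign and with negative sign.
W+ = 2 + 1 + 7.5 + 3 + 7.5 + 5 = 26
W- = 5 + 5 = 10
(Check: W+ + W- = 36 should equal n(n+1)/2 = 36.)
Step 4: Test statistic W = min(W+, W-) = 10.
Step 5: Ties in |d|, so use the tie-corrected normal approximation.
        E[W] = n(n+1)/4 = 8*9/4 = 18.
        Tie groups: |d|=7 (t=3), |d|=8 (t=2); sum(t^3 - t) = 30.
        Var[W] = n(n+1)(2n+1)/24 - sum(t^3-t)/48 = 1224/24 - 30/48 = 50.375.
        z = (W - E[W]) / sqrt(Var[W]) = (10 - 18) / 7.0975 = -1.1272.
        Two-sided p = 2*Phi(z) = 0.259678.
Step 6: alpha = 0.1. fail to reject H0.

W+ = 26, W- = 10, W = min = 10, p = 0.259678, fail to reject H0.
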